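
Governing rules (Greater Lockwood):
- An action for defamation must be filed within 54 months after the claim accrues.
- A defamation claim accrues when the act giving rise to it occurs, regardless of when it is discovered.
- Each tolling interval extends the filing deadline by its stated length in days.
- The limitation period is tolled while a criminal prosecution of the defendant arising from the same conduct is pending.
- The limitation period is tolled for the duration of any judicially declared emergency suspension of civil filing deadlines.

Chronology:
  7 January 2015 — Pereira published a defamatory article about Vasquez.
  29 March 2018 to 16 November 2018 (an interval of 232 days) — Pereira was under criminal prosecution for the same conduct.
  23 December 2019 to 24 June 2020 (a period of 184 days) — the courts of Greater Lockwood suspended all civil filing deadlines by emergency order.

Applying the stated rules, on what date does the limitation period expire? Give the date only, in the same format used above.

26 August 2020

The claim accrued on 7 January 2015, when the wrongful act occurred.
The untolled deadline — 54 months after 7 January 2015 — is 7 July 2019.
Because the pending criminal prosecution ran from 29 March 2018 to 16 November 2018, the deadline is extended by 232 days to 24 February 2020.
Because the emergency suspension of filing deadlines ran from 23 December 2019 to 24 June 2020, the deadline is extended by 184 days to 26 August 2020.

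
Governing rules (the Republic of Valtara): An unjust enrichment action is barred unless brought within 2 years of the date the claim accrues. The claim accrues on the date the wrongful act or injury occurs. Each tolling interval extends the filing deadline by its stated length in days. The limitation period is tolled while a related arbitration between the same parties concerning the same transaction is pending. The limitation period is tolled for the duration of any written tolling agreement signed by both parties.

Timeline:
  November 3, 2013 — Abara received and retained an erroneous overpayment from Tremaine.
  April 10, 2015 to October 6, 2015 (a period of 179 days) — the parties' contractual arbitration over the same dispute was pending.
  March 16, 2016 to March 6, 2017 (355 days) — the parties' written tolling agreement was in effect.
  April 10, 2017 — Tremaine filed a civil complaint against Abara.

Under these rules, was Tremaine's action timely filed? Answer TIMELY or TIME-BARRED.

TIMELY

The limitation period began to run on November 3, 2013.
The untolled deadline — 2 years after November 3, 2013 — is November 3, 2015.
The period was tolled for 179 days by the pending related arbitration (April 10, 2015 to October 6, 2015), pushing the deadline to April 30, 2016.
Because the written tolling agreement ran from March 16, 2016 to March 6, 2017, the deadline is extended by 355 days to April 20, 2017.
Tremaine filed on April 10, 2017, before the April 20, 2017 deadline, so the action is timely.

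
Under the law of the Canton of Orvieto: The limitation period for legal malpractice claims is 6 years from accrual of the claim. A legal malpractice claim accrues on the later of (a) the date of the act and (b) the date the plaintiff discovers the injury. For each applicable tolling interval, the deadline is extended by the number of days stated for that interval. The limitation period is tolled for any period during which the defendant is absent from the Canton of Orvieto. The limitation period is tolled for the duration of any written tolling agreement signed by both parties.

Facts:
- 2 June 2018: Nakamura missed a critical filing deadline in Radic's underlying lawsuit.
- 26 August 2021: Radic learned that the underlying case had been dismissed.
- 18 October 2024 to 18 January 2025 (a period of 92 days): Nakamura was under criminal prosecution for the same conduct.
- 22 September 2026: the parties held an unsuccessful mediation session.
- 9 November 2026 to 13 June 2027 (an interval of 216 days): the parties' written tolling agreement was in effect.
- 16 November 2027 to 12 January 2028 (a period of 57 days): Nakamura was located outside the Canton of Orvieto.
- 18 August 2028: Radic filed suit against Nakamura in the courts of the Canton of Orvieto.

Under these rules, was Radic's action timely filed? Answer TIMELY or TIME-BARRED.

TIME-BARRED

Taking the later of the act (2 June 2018) and discovery (26 August 2021), the claim accrued on 26 August 2021.
The untolled deadline — 6 years after 26 August 2021 — is 26 August 2027.
The written tolling agreement from 9 November 2026 to 13 June 2027 tolled the period for 216 days, extending the deadline to 29 March 2028.
The period was tolled for 57 days by the defendant's absence from the jurisdiction (16 November 2027 to 12 January 2028), pushing the deadline to 25 May 2028.
The pending criminal prosecution from 18 October 2024 to 18 January 2025 does not toll the period, because no stated rule makes a criminal prosecution a tolling event.
Nothing else in the chronology tolls or restarts the period.
Radic filed on 18 August 2028, after the 25 May 2028 deadline, so the action is time-barred.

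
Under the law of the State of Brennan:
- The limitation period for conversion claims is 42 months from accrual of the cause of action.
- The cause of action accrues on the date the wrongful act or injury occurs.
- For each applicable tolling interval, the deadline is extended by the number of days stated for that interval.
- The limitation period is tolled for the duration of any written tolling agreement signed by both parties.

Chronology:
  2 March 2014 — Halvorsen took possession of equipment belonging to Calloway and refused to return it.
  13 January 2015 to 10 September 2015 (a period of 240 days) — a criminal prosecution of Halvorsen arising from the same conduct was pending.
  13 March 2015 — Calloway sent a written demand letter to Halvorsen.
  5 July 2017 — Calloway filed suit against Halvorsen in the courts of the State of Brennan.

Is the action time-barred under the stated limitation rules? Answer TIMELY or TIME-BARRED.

TIMELY

The claim accrued on 2 March 2014, when the wrongful act occurred.
Adding the 42 months base period to 2 March 2014 gives a deadline of 2 September 2017, before any tolling.
No stated provision tolls the period for a criminal prosecution, so the interval from 13 January 2015 to 10 September 2015 has no effect on the deadline.
None of the other events listed affects the running of the period under the stated rules.
Filing on 5 July 2017 beat the 2 September 2017 deadline — the action is timely.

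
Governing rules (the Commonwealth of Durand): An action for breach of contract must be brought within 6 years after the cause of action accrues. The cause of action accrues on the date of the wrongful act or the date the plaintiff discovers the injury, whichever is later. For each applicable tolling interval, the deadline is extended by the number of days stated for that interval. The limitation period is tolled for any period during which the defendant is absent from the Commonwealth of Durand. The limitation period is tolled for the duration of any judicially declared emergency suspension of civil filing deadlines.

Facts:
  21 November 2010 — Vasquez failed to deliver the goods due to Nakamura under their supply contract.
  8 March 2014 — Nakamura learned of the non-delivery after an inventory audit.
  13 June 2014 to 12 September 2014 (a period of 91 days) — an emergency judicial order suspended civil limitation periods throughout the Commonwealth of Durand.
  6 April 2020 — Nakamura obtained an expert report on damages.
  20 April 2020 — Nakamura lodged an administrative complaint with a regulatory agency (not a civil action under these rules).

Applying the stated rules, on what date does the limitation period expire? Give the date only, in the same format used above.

7 June 2020

Because discovery on 8 March 2014 post-dates the 21 November 2010 act, accrual under the later-of rule falls on 8 March 2014.
6 years from 8 March 2014 is 8 March 2020.
The emergency suspension of filing deadlines from 13 June 2014 to 12 September 2014 tolled the period for 91 days, extending the deadline to 7 June 2020.
The other events in the timeline have no effect on the limitation period under the stated rules.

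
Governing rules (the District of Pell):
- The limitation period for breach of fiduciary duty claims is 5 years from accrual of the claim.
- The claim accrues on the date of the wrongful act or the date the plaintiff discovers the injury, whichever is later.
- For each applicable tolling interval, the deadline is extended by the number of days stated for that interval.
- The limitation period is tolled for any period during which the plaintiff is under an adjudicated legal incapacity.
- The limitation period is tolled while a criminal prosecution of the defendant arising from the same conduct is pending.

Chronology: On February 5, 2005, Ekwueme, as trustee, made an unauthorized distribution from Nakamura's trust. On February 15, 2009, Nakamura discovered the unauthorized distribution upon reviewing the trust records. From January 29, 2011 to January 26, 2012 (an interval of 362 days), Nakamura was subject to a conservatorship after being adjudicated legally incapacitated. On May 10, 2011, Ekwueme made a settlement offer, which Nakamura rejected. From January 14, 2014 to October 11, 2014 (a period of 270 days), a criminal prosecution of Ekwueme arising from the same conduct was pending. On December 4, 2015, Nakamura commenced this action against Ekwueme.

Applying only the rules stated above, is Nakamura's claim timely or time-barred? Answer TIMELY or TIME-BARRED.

Because discovery on February 15, 2009 post-dates the February 5, 2005 act, accrual under the later-of rule falls on February 15, 2009.
The untolled deadline — 5 years after February 15, 2009 — is February 15, 2014.
The period was tolled for 362 days by the plaintiff's legal incapacity (January 29, 2011 to January 26, 2012), pushing the deadline to February 12, 2015.
The pending criminal prosecution from January 14, 2014 to October 11, 2014 tolled the period for 270 days, extending the deadline to November 9, 2015.
None of the other events listed affects the running of the period under the stated rules.
Nakamura filed on December 4, 2015, after the November 9, 2015 deadline, so the action is time-barred.

TIME-BARRED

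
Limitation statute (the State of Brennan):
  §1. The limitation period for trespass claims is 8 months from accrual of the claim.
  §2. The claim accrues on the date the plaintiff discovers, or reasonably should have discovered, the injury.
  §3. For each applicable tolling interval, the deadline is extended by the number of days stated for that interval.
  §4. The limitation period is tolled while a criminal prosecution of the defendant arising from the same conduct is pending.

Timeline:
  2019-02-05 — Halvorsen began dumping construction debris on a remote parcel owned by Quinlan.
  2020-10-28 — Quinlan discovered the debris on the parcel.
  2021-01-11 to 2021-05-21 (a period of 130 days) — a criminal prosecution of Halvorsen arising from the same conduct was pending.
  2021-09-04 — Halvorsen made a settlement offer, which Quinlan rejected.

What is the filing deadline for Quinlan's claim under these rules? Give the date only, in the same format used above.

The claim did not accrue until Quinlan discovered the injury on 2020-10-28; the 2019-02-05 act date does not start the clock under the stated rule.
Adding the 8 months base period to 2020-10-28 gives a deadline of 2021-06-28, before any tolling.
The pending criminal prosecution from 2021-01-11 to 2021-05-21 tolled the period for 130 days, extending the deadline to 2021-11-05.
None of the other events listed affects the running of the period under the stated rules.

2021-11-05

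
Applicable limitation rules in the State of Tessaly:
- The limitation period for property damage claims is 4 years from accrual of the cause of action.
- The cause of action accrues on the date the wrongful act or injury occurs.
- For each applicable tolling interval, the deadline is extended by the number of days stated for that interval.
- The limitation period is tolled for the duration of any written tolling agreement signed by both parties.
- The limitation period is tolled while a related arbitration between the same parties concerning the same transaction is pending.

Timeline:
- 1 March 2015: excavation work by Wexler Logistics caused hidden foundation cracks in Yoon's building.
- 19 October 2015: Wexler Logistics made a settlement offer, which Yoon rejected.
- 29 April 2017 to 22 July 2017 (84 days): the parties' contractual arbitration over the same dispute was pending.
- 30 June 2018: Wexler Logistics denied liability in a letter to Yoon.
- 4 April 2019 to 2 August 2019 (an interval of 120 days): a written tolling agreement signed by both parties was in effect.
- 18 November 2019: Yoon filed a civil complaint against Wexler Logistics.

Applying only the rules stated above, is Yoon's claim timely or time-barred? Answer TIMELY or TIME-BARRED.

The claim accrued on 1 March 2015, when the wrongful act occurred.
4 years from 1 March 2015 is 1 March 2019.
The pending related arbitration from 29 April 2017 to 22 July 2017 tolled the period for 84 days, extending the deadline to 24 May 2019.
Because the written tolling agreement ran from 4 April 2019 to 2 August 2019, the deadline is extended by 120 days to 21 September 2019.
The other events in the timeline have no effect on the limitation period under the stated rules.
The 18 November 2019 filing falls after the 21 September 2019 deadline; the claim is time-barred.

TIME-BARRED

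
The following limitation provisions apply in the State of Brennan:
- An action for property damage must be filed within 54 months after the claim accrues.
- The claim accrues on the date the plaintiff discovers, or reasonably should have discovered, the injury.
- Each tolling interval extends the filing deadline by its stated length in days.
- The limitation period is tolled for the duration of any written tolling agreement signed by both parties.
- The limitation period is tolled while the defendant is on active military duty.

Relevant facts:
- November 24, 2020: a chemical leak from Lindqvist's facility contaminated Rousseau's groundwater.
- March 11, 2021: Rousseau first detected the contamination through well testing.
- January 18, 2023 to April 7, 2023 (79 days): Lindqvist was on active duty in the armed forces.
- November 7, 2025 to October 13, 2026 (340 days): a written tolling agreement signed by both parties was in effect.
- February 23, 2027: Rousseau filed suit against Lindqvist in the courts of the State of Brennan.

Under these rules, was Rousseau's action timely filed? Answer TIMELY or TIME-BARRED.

TIME-BARRED

The claim did not accrue until Rousseau discovered the injury on March 11, 2021; the November 24, 2020 act date does not start the clock under the stated rule.
Adding the 54 months base period to March 11, 2021 gives a deadline of September 11, 2025, before any tolling.
The defendant's active military service from January 18, 2023 to April 7, 2023 tolled the period for 79 days, extending the deadline to November 29, 2025.
Because the written tolling agreement ran from November 7, 2025 to October 13, 2026, the deadline is extended by 340 days to November 4, 2026.
Rousseau filed on February 23, 2027, after the November 4, 2026 deadline, so the action is time-barred.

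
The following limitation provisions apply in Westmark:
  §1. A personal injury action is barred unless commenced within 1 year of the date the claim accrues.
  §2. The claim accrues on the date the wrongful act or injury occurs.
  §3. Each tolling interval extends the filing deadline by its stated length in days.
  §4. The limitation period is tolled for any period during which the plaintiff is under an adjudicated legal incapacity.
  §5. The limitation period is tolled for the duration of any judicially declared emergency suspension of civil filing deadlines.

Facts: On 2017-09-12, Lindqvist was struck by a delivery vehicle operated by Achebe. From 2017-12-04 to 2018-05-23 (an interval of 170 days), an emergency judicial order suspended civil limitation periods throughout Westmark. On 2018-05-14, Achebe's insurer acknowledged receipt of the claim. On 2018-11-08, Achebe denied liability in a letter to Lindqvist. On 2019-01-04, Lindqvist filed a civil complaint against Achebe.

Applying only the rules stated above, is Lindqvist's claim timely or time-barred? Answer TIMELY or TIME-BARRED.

The limitation period began to run on 2017-09-12.
Adding the 1 year base period to 2017-09-12 gives a deadline of 2018-09-12, before any tolling.
The period was tolled for 170 days by the emergency suspension of filing deadlines (2017-12-04 to 2018-05-23), pushing the deadline to 2019-03-01.
None of the other events listed affects the running of the period under the stated rules.
The 2019-01-04 filing precedes the 2019-03-01 deadline; the claim is timely.

TIMELY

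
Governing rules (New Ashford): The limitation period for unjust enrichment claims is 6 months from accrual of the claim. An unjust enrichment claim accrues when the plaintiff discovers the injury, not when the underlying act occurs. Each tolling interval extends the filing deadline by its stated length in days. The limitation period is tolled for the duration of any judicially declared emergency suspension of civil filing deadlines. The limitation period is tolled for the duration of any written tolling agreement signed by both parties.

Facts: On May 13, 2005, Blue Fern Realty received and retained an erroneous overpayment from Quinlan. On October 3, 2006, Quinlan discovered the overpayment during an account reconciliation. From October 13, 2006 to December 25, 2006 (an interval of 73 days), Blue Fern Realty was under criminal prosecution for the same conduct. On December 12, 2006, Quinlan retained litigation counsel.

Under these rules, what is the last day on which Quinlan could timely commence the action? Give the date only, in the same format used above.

Under the discovery rule, the claim accrued on October 3, 2006, when Quinlan discovered the injury — not on the May 13, 2005 date of the underlying act.
The untolled deadline — 6 months after October 3, 2006 — is April 3, 2007.
The pending criminal prosecution from October 13, 2006 to December 25, 2006 does not toll the period, because no stated rule makes a criminal prosecution a tolling event.
The other events in the timeline have no effect on the limitation period under the stated rules.

April 3, 2007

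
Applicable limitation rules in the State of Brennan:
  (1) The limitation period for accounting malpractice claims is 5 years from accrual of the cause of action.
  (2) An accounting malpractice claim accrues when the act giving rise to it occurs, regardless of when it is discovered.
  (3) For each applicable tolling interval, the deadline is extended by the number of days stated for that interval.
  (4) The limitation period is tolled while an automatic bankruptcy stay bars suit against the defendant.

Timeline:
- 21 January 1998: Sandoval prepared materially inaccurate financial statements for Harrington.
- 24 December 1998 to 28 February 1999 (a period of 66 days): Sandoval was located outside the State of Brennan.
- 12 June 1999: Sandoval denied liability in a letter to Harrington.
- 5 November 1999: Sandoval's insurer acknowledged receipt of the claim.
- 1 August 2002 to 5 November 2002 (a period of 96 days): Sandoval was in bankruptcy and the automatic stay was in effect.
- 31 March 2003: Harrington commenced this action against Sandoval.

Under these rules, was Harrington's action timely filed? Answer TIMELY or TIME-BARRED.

TIMELY

The limitation period began to run on 21 January 1998.
5 years from 21 January 1998 is 21 January 2003.
The automatic bankruptcy stay from 1 August 2002 to 5 November 2002 tolled the period for 96 days, extending the deadline to 27 April 2003.
No stated provision tolls the period for the defendant's absence, so the interval from 24 December 1998 to 28 February 1999 has no effect on the deadline.
None of the other events listed affects the running of the period under the stated rules.
Harrington filed on 31 March 2003, before the 27 April 2003 deadline, so the action is timely.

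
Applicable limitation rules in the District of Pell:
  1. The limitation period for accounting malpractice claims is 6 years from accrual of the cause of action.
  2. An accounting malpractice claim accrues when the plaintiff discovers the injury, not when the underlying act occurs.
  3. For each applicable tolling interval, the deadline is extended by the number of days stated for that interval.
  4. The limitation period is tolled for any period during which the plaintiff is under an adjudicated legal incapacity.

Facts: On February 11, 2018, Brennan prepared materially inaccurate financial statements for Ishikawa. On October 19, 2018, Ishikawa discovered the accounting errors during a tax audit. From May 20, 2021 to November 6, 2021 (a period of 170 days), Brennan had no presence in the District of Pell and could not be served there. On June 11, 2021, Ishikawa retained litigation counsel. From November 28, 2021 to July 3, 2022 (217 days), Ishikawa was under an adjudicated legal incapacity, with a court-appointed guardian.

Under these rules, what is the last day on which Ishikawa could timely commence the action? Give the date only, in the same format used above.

Under the discovery rule, the claim accrued on October 19, 2018, when Ishikawa discovered the injury — not on the February 11, 2018 date of the underlying act.
6 years from October 19, 2018 is October 19, 2024.
Because the plaintiff's legal incapacity ran from November 28, 2021 to July 3, 2022, the deadline is extended by 217 days to May 24, 2025.
Although the defendant's absence ran from May 20, 2021 to November 6, 2021, the stated rules do not make that a tolling event, so it is disregarded.
None of the other events listed affects the running of the period under the stated rules.

May 24, 2025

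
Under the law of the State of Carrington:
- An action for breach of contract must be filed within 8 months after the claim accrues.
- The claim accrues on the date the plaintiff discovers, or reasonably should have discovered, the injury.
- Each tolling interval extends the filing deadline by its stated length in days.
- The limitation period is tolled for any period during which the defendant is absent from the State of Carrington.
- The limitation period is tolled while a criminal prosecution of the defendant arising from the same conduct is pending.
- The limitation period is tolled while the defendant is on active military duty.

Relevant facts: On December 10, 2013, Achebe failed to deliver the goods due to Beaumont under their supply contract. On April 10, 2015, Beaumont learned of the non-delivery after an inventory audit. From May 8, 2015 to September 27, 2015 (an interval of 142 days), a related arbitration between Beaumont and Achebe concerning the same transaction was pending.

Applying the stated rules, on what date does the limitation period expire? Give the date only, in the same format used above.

Under the discovery rule, the claim accrued on April 10, 2015, when Beaumont discovered the injury — not on the December 10, 2013 date of the underlying act.
Adding the 8 months base period to April 10, 2015 gives a deadline of December 10, 2015, before any tolling.
No stated provision tolls the period for a pending arbitration, so the interval from May 8, 2015 to September 27, 2015 has no effect on the deadline.

December 10, 2015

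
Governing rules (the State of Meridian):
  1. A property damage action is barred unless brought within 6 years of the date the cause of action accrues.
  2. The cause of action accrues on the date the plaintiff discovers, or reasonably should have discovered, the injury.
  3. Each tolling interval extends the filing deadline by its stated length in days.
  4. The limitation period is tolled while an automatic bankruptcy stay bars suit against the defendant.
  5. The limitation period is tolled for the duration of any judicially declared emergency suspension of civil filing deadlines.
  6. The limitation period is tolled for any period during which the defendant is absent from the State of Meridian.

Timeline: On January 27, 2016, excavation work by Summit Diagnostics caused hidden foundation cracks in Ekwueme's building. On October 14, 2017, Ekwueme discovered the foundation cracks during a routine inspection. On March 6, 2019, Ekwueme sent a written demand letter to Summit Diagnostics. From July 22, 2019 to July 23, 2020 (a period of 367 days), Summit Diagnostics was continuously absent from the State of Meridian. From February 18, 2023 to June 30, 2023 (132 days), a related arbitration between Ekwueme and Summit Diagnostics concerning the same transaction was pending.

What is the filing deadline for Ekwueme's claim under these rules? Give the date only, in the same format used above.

The claim did not accrue until Ekwueme discovered the injury on October 14, 2017; the January 27, 2016 act date does not start the clock under the stated rule.
6 years from October 14, 2017 is October 14, 2023.
The period was tolled for 367 days by the defendant's absence from the jurisdiction (July 22, 2019 to July 23, 2020), pushing the deadline to October 15, 2024.
The pending related arbitration from February 18, 2023 to June 30, 2023 does not toll the period, because no stated rule makes a pending arbitration a tolling event.
The other events in the timeline have no effect on the limitation period under the stated rules.

October 15, 2024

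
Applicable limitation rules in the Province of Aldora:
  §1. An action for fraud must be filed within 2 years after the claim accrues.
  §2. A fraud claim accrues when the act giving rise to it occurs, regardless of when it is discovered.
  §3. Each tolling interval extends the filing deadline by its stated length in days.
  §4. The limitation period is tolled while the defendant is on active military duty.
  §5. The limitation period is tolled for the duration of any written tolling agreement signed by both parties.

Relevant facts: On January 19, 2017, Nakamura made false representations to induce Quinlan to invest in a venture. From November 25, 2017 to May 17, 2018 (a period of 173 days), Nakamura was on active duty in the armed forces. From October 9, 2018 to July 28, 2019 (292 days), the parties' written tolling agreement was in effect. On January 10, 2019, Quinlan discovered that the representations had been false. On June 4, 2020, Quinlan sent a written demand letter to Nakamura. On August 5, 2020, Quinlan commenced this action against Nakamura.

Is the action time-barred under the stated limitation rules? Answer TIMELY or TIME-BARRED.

Accrual is governed by the date of the act, so the period began to run on January 19, 2017; the later discovery on January 10, 2019 is irrelevant under the stated rule.
The untolled deadline — 2 years after January 19, 2017 — is January 19, 2019.
The defendant's active military service from November 25, 2017 to May 17, 2018 tolled the period for 173 days, extending the deadline to July 11, 2019.
The period was tolled for 292 days by the written tolling agreement (October 9, 2018 to July 28, 2019), pushing the deadline to April 28, 2020.
None of the other events listed affects the running of the period under the stated rules.
The August 5, 2020 filing falls after the April 28, 2020 deadline; the claim is time-barred.

TIME-BARRED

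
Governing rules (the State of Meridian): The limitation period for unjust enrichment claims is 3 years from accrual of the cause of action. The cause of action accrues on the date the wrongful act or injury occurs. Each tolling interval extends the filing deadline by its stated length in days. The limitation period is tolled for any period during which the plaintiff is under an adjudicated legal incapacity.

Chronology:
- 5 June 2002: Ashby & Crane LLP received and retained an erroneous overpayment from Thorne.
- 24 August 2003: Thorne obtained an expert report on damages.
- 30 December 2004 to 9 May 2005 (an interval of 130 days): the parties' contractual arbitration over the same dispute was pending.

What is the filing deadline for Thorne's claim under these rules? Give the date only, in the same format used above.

The limitation period began to run on 5 June 2002.
3 years from 5 June 2002 is 5 June 2005.
Although a pending arbitration ran from 30 December 2004 to 9 May 2005, the stated rules do not make that a tolling event, so it is disregarded.
None of the other events listed affects the running of the period under the stated rules.

5 June 2005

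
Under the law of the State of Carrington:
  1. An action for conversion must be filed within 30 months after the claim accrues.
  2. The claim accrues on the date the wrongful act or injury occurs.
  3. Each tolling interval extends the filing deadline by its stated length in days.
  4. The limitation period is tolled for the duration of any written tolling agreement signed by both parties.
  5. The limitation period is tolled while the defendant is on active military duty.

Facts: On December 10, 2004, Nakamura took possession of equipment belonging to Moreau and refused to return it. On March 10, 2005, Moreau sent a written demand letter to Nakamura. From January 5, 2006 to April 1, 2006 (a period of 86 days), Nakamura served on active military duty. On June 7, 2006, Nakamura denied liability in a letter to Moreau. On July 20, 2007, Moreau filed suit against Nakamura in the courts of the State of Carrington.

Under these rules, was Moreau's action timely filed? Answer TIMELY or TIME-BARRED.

TIMELY

The limitation period began to run on December 10, 2004.
30 months from December 10, 2004 is June 10, 2007.
The period was tolled for 86 days by the defendant's active military service (January 5, 2006 to April 1, 2006), pushing the deadline to September 4, 2007.
Nothing else in the chronology tolls or restarts the period.
Filing on July 20, 2007 beat the September 4, 2007 deadline — the action is timely.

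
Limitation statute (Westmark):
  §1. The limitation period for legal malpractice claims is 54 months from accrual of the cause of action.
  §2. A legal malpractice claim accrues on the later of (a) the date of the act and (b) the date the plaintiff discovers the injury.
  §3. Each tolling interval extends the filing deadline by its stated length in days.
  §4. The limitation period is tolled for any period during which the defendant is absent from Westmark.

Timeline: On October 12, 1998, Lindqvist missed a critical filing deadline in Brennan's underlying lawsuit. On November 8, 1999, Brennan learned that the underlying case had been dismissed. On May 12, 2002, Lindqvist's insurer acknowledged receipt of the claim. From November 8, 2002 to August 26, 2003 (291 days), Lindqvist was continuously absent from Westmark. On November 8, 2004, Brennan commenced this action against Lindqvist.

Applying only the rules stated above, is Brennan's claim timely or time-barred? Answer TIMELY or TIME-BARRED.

Because discovery on November 8, 1999 post-dates the October 12, 1998 act, accrual under the later-of rule falls on November 8, 1999.
The untolled deadline — 54 months after November 8, 1999 — is May 8, 2004.
The defendant's absence from the jurisdiction from November 8, 2002 to August 26, 2003 tolled the period for 291 days, extending the deadline to February 23, 2005.
None of the other events listed affects the running of the period under the stated rules.
The November 8, 2004 filing precedes the February 23, 2005 deadline; the claim is timely.

TIMELY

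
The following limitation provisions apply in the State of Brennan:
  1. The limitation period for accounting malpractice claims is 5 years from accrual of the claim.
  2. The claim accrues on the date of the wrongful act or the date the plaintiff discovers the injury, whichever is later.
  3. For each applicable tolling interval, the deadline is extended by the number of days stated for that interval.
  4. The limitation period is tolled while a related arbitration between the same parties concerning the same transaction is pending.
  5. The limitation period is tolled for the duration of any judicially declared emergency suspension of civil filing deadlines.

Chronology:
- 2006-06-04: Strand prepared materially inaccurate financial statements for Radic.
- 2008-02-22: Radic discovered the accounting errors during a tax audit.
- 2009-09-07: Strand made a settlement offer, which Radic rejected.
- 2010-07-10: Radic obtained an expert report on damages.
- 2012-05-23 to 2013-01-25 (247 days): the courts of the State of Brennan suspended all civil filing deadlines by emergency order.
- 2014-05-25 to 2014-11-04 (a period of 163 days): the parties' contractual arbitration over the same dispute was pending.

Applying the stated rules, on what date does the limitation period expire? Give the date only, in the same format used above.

Because discovery on 2008-02-22 post-dates the 2006-06-04 act, accrual under the later-of rule falls on 2008-02-22.
The untolled deadline — 5 years after 2008-02-22 — is 2013-02-22.
The emergency suspension of filing deadlines from 2012-05-23 to 2013-01-25 tolled the period for 247 days, extending the deadline to 2013-10-27.
The pending related arbitration from 2014-05-25 to 2014-11-04 began after the period had already run on 2013-10-27, so it has no tolling effect.
Nothing else in the chronology tolls or restarts the period.

2013-10-27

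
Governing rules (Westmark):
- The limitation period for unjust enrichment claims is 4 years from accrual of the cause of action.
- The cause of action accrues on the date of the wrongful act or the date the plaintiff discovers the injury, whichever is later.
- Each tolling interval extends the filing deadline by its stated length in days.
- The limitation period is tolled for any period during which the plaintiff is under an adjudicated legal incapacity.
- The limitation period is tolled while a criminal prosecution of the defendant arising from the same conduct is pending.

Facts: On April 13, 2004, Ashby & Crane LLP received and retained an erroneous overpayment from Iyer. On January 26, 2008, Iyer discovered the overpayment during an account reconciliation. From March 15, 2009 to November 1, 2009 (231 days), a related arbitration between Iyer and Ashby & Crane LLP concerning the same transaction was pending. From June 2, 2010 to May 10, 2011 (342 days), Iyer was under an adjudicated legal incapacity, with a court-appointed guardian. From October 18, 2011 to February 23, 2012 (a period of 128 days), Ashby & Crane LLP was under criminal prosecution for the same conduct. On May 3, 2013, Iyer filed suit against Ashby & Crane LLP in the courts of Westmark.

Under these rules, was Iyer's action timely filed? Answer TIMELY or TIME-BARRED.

TIMELY

The claim accrued on January 26, 2008 — the later of the April 13, 2004 act and the January 26, 2008 discovery.
4 years from January 26, 2008 is January 26, 2012.
The plaintiff's legal incapacity from June 2, 2010 to May 10, 2011 tolled the period for 342 days, extending the deadline to January 2, 2013.
Because the pending criminal prosecution ran from October 18, 2011 to February 23, 2012, the deadline is extended by 128 days to May 10, 2013.
Although a pending arbitration ran from March 15, 2009 to November 1, 2009, the stated rules do not make that a tolling event, so it is disregarded.
Iyer filed on May 3, 2013, before the May 10, 2013 deadline, so the action is timely.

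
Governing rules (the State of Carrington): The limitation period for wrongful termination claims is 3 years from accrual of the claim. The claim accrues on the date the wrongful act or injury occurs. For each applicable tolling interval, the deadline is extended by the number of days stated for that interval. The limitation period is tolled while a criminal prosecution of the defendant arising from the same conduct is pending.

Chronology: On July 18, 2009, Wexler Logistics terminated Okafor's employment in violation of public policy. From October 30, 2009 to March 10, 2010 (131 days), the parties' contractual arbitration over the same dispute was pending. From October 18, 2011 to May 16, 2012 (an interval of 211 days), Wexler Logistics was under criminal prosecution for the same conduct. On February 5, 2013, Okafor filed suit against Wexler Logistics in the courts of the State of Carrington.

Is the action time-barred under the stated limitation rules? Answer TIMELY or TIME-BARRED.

The claim accrued on July 18, 2009, the date of the act.
3 years from July 18, 2009 is July 18, 2012.
The pending criminal prosecution from October 18, 2011 to May 16, 2012 tolled the period for 211 days, extending the deadline to February 14, 2013.
The pending related arbitration from October 30, 2009 to March 10, 2010 does not toll the period, because no stated rule makes a pending arbitration a tolling event.
Filing on February 5, 2013 beat the February 14, 2013 deadline — the action is timely.

TIMELY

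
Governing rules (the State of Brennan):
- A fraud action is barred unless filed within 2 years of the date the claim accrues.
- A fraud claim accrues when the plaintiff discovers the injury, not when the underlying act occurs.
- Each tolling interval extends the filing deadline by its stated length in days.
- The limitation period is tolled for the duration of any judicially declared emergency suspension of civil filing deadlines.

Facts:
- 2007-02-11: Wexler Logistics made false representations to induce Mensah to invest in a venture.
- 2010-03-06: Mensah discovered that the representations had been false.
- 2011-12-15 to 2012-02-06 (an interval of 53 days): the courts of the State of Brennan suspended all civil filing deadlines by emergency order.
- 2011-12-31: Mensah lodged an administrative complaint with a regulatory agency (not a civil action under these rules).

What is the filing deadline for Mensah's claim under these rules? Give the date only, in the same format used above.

The claim did not accrue until Mensah discovered the injury on 2010-03-06; the 2007-02-11 act date does not start the clock under the stated rule.
Adding the 2 years base period to 2010-03-06 gives a deadline of 2012-03-06, before any tolling.
The period was tolled for 53 days by the emergency suspension of filing deadlines (2011-12-15 to 2012-02-06), pushing the deadline to 2012-04-28.
None of the other events listed affects the running of the period under the stated rules.

2012-04-28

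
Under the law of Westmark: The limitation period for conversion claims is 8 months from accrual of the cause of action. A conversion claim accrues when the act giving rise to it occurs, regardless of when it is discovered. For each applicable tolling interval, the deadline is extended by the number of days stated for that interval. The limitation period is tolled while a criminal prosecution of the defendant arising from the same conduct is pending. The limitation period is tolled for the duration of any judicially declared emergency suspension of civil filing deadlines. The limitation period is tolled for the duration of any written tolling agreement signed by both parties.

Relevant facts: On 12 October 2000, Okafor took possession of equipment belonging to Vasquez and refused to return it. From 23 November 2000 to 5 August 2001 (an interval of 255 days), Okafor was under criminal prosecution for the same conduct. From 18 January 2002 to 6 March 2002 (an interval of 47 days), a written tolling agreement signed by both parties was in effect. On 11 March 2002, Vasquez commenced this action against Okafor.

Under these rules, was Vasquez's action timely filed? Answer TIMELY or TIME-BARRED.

TIMELY

The cause of action accrued on 12 October 2000, the date of the act.
8 months from 12 October 2000 is 12 June 2001.
The pending criminal prosecution from 23 November 2000 to 5 August 2001 tolled the period for 255 days, extending the deadline to 22 February 2002.
Because the written tolling agreement ran from 18 January 2002 to 6 March 2002, the deadline is extended by 47 days to 10 April 2002.
Filing on 11 March 2002 beat the 10 April 2002 deadline — the action is timely.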